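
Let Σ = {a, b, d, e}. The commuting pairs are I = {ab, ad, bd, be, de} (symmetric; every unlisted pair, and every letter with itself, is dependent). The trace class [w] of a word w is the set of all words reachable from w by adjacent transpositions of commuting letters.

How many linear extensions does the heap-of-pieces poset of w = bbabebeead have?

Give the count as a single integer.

#0=b has no predecessor
#1=b depends on [0:b]
#2=a has no predecessor
#3=b depends on [1:b]
#4=e depends on [2:a]
#5=b depends on [3:b]
#6=e depends on [4:e]
#7=e depends on [6:e]
#8=a depends on [7:e]
#9=d has no predecessor
sources: [0:b, 2:a, 9:d]
N(rest) = Σ N(rest − s) over sources s of rest; N(one piece) = 1:
  size 1 → [5]=1  [8]=1  [9]=1
  size 2 → [3,5]=1  [5,8]=2  [5,9]=2  [7,8]=1  [8,9]=2
  size 3 → [1,3,5]=1  [3,5,8]=3  [3,5,9]=3  [5,7,8]=3  [5,8,9]=6  [6,7,8]=1  [7,8,9]=3
  size 4 → [0,1,3,5]=1  [1,3,5,8]=4  [1,3,5,9]=4  [3,5,7,8]=6  [3,5,8,9]=12  [4,6,7,8]=1  [5,6,7,8]=4  [5,7,8,9]=12  [6,7,8,9]=4
  size 5 → [0,1,3,5,8]=5  [0,1,3,5,9]=5  [1,3,5,7,8]=10  [1,3,5,8,9]=20  [2,4,6,7,8]=1  [3,5,6,7,8]=10  [3,5,7,8,9]=30  [4,5,6,7,8]=5  [4,6,7,8,9]=5  [5,6,7,8,9]=20
  size 6 → [0,1,3,5,7,8]=15  [0,1,3,5,8,9]=30  [1,3,5,6,7,8]=20  [1,3,5,7,8,9]=60  [2,4,5,6,7,8]=6  [2,4,6,7,8,9]=6  [3,4,5,6,7,8]=15  [3,5,6,7,8,9]=60  [4,5,6,7,8,9]=30
  size 7 → [0,1,3,5,6,7,8]=35  [0,1,3,5,7,8,9]=105  [1,3,4,5,6,7,8]=35  [1,3,5,6,7,8,9]=140  [2,3,4,5,6,7,8]=21  [2,4,5,6,7,8,9]=42  [3,4,5,6,7,8,9]=105
  size 8 → [0,1,3,4,5,6,7,8]=70  [0,1,3,5,6,7,8,9]=280  [1,2,3,4,5,6,7,8]=56  [1,3,4,5,6,7,8,9]=280  [2,3,4,5,6,7,8,9]=168
  first=0(b) contributes 504
  first=2(a) contributes 630
  first=9(d) contributes 126
|[w]| = 1260

1260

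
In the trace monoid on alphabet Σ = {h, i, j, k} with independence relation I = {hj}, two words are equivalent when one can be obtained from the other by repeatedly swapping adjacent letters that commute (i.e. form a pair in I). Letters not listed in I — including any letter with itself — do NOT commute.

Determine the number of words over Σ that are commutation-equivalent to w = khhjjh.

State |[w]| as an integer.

10

#0=k has no predecessor
#1=h depends on [0:k]
#2=h depends on [1:h]
#3=j depends on [0:k]
#4=j depends on [3:j]
#5=h depends on [2:h]
sources: [0:k]
N(rest) = Σ N(rest − s) over sources s of rest; N(one piece) = 1:
  size 1 → [4]=1  [5]=1
  size 2 → [2,5]=1  [3,4]=1  [4,5]=2
  size 3 → [1,2,5]=1  [2,4,5]=3  [3,4,5]=3
  size 4 → [1,2,4,5]=4  [2,3,4,5]=6
  first=0(k) contributes 10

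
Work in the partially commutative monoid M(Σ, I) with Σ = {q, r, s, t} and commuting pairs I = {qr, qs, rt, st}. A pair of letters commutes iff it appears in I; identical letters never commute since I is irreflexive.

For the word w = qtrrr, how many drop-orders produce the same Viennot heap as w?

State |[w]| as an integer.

drop 0:q onto floor
drop 1:t onto {0:q}
drop 2:r onto floor
drop 3:r onto {2:r}
drop 4:r onto {3:r}
ground layer = {0:q, 2:r}
drop-orders for the pieces not yet dropped (sum over which currently-grounded one goes next):
  1 to go: {1} 1  {4} 1
  2 to go: {0,1} 1  {1,4} 2  {3,4} 1
  3 to go: {0,1,4} 3  {1,3,4} 3  {2,3,4} 1
  if 0:q drops first: 4 orders
  if 2:r drops first: 6 orders
heap linearizations: 10

10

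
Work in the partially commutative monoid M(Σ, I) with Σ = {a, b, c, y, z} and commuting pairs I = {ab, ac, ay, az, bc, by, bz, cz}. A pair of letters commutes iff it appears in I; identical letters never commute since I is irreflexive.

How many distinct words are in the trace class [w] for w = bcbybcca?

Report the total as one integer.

280

0(b) covers ∅
1(c) covers ∅
2(b) covers 0:b
3(y) covers 1:c
4(b) covers 2:b
5(c) covers 3:y
6(c) covers 5:c
7(a) covers ∅
floor of heap: 0:b, 1:c, 7:a
completions by unplaced set U, small U first (add the entries for U minus each lowest piece of U):
  |U|=1: {4}:1  {6}:1  {7}:1
  |U|=2: {2,4}:1  {4,6}:2  {4,7}:2  {5,6}:1  {6,7}:2
  |U|=3: {0,2,4}:1  {2,4,6}:3  {2,4,7}:3  {3,5,6}:1  {4,5,6}:3  {4,6,7}:6  {5,6,7}:3
  |U|=4: {0,2,4,6}:4  {0,2,4,7}:4  {1,3,5,6}:1  {2,4,5,6}:6  {2,4,6,7}:12  {3,4,5,6}:4  {3,5,6,7}:4  {4,5,6,7}:12
  |U|=5: {0,2,4,5,6}:10  {0,2,4,6,7}:20  {1,3,4,5,6}:5  {1,3,5,6,7}:5  {2,3,4,5,6}:10  {2,4,5,6,7}:30  {3,4,5,6,7}:20
  |U|=6: {0,2,3,4,5,6}:20  {0,2,4,5,6,7}:60  {1,2,3,4,5,6}:15  {1,3,4,5,6,7}:30  {2,3,4,5,6,7}:60
  start at 0(b): 105
  start at 1(c): 140
  start at 7(a): 35
sum over floor = 280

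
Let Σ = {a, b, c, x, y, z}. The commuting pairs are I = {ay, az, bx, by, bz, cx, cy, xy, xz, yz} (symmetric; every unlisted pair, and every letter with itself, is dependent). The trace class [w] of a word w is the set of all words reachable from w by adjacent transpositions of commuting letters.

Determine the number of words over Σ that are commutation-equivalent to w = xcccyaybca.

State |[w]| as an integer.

180

piece 0:x — minimal
piece 1:c — minimal
piece 2:c rests on {1:c}
piece 3:c rests on {2:c}
piece 4:y — minimal
piece 5:a rests on {0:x, 3:c}
piece 6:y rests on {4:y}
piece 7:b rests on {5:a}
piece 8:c rests on {7:b}
piece 9:a rests on {8:c}
minimal pieces: {0:x, 1:c, 4:y}
ways to finish when only these pieces remain (= sum over removing one remaining piece with nothing left below it):
  1 left: {6}→1  {9}→1
  2 left: {4,6}→1  {6,9}→2  {8,9}→1
  3 left: {4,6,9}→3  {6,8,9}→3  {7,8,9}→1
  4 left: {4,6,8,9}→6  {5,7,8,9}→1  {6,7,8,9}→4
  5 left: {0,5,7,8,9}→1  {3,5,7,8,9}→1  {4,6,7,8,9}→10  {5,6,7,8,9}→5
  6 left: {0,3,5,7,8,9}→2  {0,5,6,7,8,9}→6  {2,3,5,7,8,9}→1  {3,5,6,7,8,9}→6  {4,5,6,7,8,9}→15
  7 left: {0,2,3,5,7,8,9}→3  {0,3,5,6,7,8,9}→14  {0,4,5,6,7,8,9}→21  {1,2,3,5,7,8,9}→1  {2,3,5,6,7,8,9}→7  {3,4,5,6,7,8,9}→21
  8 left: {0,1,2,3,5,7,8,9}→4  {0,2,3,5,6,7,8,9}→24  {0,3,4,5,6,7,8,9}→56  {1,2,3,5,6,7,8,9}→8  {2,3,4,5,6,7,8,9}→28
  placing 0:x first → 36 extensions
  placing 1:c first → 108 extensions
  placing 4:y first → 36 extensions
total linear extensions = 180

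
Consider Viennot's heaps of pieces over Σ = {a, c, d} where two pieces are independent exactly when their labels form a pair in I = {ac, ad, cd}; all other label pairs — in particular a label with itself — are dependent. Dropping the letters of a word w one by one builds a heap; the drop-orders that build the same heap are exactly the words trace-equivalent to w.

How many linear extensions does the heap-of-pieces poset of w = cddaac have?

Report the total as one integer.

0(c) covers ∅
1(d) covers ∅
2(d) covers 1:d
3(a) covers ∅
4(a) covers 3:a
5(c) covers 0:c
floor of heap: 0:c, 1:d, 3:a
completions by unplaced set U, small U first (add the entries for U minus each lowest piece of U):
  |U|=1: {2}:1  {4}:1  {5}:1
  |U|=2: {0,5}:1  {1,2}:1  {2,4}:2  {2,5}:2  {3,4}:1  {4,5}:2
  |U|=3: {0,2,5}:3  {0,4,5}:3  {1,2,4}:3  {1,2,5}:3  {2,3,4}:3  {2,4,5}:6  {3,4,5}:3
  |U|=4: {0,1,2,5}:6  {0,2,4,5}:12  {0,3,4,5}:6  {1,2,3,4}:6  {1,2,4,5}:12  {2,3,4,5}:12
  start at 0(c): 30
  start at 1(d): 30
  start at 3(a): 30
sum over floor = 90

90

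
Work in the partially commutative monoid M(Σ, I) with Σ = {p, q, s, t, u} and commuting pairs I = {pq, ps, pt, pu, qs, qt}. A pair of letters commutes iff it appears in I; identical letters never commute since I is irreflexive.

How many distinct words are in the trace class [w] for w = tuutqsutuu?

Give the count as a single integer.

3

#0=t has no predecessor
#1=u depends on [0:t]
#2=u depends on [1:u]
#3=t depends on [2:u]
#4=q depends on [2:u]
#5=s depends on [3:t]
#6=u depends on [4:q, 5:s]
#7=t depends on [6:u]
#8=u depends on [7:t]
#9=u depends on [8:u]
sources: [0:t]
N(rest) = Σ N(rest − s) over sources s of rest; N(one piece) = 1:
  size 1 → [9]=1
  size 2 → [8,9]=1
  size 3 → [7,8,9]=1
  size 4 → [6,7,8,9]=1
  size 5 → [4,6,7,8,9]=1  [5,6,7,8,9]=1
  size 6 → [3,5,6,7,8,9]=1  [4,5,6,7,8,9]=2
  size 7 → [3,4,5,6,7,8,9]=3
  size 8 → [2,3,4,5,6,7,8,9]=3
  first=0(t) contributes 3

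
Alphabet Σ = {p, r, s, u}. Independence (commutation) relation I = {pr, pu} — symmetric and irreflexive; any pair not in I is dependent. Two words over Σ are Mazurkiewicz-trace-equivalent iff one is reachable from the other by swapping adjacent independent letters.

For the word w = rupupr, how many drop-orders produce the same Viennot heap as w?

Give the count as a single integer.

15

piece 0:r — minimal
piece 1:u rests on {0:r}
piece 2:p — minimal
piece 3:u rests on {1:u}
piece 4:p rests on {2:p}
piece 5:r rests on {3:u}
minimal pieces: {0:r, 2:p}
ways to finish when only these pieces remain (= sum over removing one remaining piece with nothing left below it):
  1 left: {4}→1  {5}→1
  2 left: {2,4}→1  {3,5}→1  {4,5}→2
  3 left: {1,3,5}→1  {2,4,5}→3  {3,4,5}→3
  4 left: {0,1,3,5}→1  {1,3,4,5}→4  {2,3,4,5}→6
  placing 0:r first → 10 extensions
  placing 2:p first → 5 extensions
total linear extensions = 15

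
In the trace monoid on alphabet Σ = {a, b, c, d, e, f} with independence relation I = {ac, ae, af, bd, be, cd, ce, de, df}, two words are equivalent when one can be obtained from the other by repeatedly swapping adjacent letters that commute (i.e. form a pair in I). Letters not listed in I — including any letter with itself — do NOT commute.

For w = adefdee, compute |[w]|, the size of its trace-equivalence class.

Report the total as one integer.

0(a) covers ∅
1(d) covers 0:a
2(e) covers ∅
3(f) covers 2:e
4(d) covers 1:d
5(e) covers 3:f
6(e) covers 5:e
floor of heap: 0:a, 2:e
completions by unplaced set U, small U first (add the entries for U minus each lowest piece of U):
  |U|=1: {4}:1  {6}:1
  |U|=2: {1,4}:1  {4,6}:2  {5,6}:1
  |U|=3: {0,1,4}:1  {1,4,6}:3  {3,5,6}:1  {4,5,6}:3
  |U|=4: {0,1,4,6}:4  {1,4,5,6}:6  {2,3,5,6}:1  {3,4,5,6}:4
  |U|=5: {0,1,4,5,6}:10  {1,3,4,5,6}:10  {2,3,4,5,6}:5
  start at 0(a): 15
  start at 2(e): 20
sum over floor = 35

35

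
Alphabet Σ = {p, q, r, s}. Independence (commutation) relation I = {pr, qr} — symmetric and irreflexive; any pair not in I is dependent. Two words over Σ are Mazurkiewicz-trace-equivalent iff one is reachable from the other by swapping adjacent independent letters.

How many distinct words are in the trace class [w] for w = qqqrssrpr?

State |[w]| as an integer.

12

0(q) covers ∅
1(q) covers 0:q
2(q) covers 1:q
3(r) covers ∅
4(s) covers 2:q, 3:r
5(s) covers 4:s
6(r) covers 5:s
7(p) covers 5:s
8(r) covers 6:r
floor of heap: 0:q, 3:r
completions by unplaced set U, small U first (add the entries for U minus each lowest piece of U):
  |U|=1: {7}:1  {8}:1
  |U|=2: {6,8}:1  {7,8}:2
  |U|=3: {6,7,8}:3
  |U|=4: {5,6,7,8}:3
  |U|=5: {4,5,6,7,8}:3
  |U|=6: {2,4,5,6,7,8}:3  {3,4,5,6,7,8}:3
  |U|=7: {1,2,4,5,6,7,8}:3  {2,3,4,5,6,7,8}:6
  start at 0(q): 9
  start at 3(r): 3
sum over floor = 12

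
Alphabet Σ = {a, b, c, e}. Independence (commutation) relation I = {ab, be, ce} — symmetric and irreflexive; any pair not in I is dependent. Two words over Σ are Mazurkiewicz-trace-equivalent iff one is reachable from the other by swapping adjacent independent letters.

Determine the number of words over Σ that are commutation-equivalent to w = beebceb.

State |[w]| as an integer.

35

#0=b has no predecessor
#1=e has no predecessor
#2=e depends on [1:e]
#3=b depends on [0:b]
#4=c depends on [3:b]
#5=e depends on [2:e]
#6=b depends on [4:c]
sources: [0:b, 1:e]
N(rest) = Σ N(rest − s) over sources s of rest; N(one piece) = 1:
  size 1 → [5]=1  [6]=1
  size 2 → [2,5]=1  [4,6]=1  [5,6]=2
  size 3 → [1,2,5]=1  [2,5,6]=3  [3,4,6]=1  [4,5,6]=3
  size 4 → [0,3,4,6]=1  [1,2,5,6]=4  [2,4,5,6]=6  [3,4,5,6]=4
  size 5 → [0,3,4,5,6]=5  [1,2,4,5,6]=10  [2,3,4,5,6]=10
  first=0(b) contributes 20
  first=1(e) contributes 15
|[w]| = 35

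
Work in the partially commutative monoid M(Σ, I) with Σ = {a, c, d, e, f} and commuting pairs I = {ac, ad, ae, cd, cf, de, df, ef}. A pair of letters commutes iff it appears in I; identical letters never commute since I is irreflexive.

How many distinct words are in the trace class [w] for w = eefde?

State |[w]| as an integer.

20

drop 0:e onto floor
drop 1:e onto {0:e}
drop 2:f onto floor
drop 3:d onto floor
drop 4:e onto {1:e}
ground layer = {0:e, 2:f, 3:d}
drop-orders for the pieces not yet dropped (sum over which currently-grounded one goes next):
  1 to go: {2} 1  {3} 1  {4} 1
  2 to go: {1,4} 1  {2,3} 2  {2,4} 2  {3,4} 2
  3 to go: {0,1,4} 1  {1,2,4} 3  {1,3,4} 3  {2,3,4} 6
  if 0:e drops first: 12 orders
  if 2:f drops first: 4 orders
  if 3:d drops first: 4 orders
heap linearizations: 20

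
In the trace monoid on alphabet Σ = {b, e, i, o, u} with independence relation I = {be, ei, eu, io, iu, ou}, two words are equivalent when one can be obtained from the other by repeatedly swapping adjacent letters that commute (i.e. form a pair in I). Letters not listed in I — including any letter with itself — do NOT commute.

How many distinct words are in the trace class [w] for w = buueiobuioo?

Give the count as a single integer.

504

piece 0:b — minimal
piece 1:u rests on {0:b}
piece 2:u rests on {1:u}
piece 3:e — minimal
piece 4:i rests on {0:b}
piece 5:o rests on {0:b, 3:e}
piece 6:b rests on {2:u, 4:i, 5:o}
piece 7:u rests on {6:b}
piece 8:i rests on {6:b}
piece 9:o rests on {6:b}
piece 10:o rests on {9:o}
minimal pieces: {0:b, 3:e}
ways to finish when only these pieces remain (= sum over removing one remaining piece with nothing left below it):
  1 left: {7}→1  {8}→1  {10}→1
  2 left: {7,8}→2  {7,10}→2  {8,10}→2  {9,10}→1
  3 left: {7,8,10}→6  {7,9,10}→3  {8,9,10}→3
  4 left: {7,8,9,10}→12
  5 left: {6,7,8,9,10}→12
  6 left: {2,6,7,8,9,10}→12  {4,6,7,8,9,10}→12  {5,6,7,8,9,10}→12
  7 left: {1,2,6,7,8,9,10}→12  {2,4,6,7,8,9,10}→24  {2,5,6,7,8,9,10}→24  {3,5,6,7,8,9,10}→12  {4,5,6,7,8,9,10}→24
  8 left: {1,2,4,6,7,8,9,10}→36  {1,2,5,6,7,8,9,10}→36  {2,3,5,6,7,8,9,10}→36  {2,4,5,6,7,8,9,10}→72  {3,4,5,6,7,8,9,10}→36
  9 left: {1,2,3,5,6,7,8,9,10}→72  {1,2,4,5,6,7,8,9,10}→144  {2,3,4,5,6,7,8,9,10}→144
  placing 0:b first → 360 extensions
  placing 3:e first → 144 extensions
total linear extensions = 504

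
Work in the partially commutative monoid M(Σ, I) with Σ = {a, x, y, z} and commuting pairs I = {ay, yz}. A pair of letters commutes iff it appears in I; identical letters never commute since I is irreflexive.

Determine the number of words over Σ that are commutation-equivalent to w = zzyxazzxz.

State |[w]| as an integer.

3

piece 0:z — minimal
piece 1:z rests on {0:z}
piece 2:y — minimal
piece 3:x rests on {1:z, 2:y}
piece 4:a rests on {3:x}
piece 5:z rests on {4:a}
piece 6:z rests on {5:z}
piece 7:x rests on {6:z}
piece 8:z rests on {7:x}
minimal pieces: {0:z, 2:y}
ways to finish when only these pieces remain (= sum over removing one remaining piece with nothing left below it):
  1 left: {8}→1
  2 left: {7,8}→1
  3 left: {6,7,8}→1
  4 left: {5,6,7,8}→1
  5 left: {4,5,6,7,8}→1
  6 left: {3,4,5,6,7,8}→1
  7 left: {1,3,4,5,6,7,8}→1  {2,3,4,5,6,7,8}→1
  placing 0:z first → 2 extensions
  placing 2:y first → 1 extensions
total linear extensions = 3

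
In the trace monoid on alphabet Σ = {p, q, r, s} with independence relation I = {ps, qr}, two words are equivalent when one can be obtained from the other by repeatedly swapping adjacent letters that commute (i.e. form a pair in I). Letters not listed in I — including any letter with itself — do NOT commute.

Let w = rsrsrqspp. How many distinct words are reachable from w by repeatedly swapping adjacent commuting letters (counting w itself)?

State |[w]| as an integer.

piece 0:r — minimal
piece 1:s rests on {0:r}
piece 2:r rests on {1:s}
piece 3:s rests on {2:r}
piece 4:r rests on {3:s}
piece 5:q rests on {3:s}
piece 6:s rests on {4:r, 5:q}
piece 7:p rests on {4:r, 5:q}
piece 8:p rests on {7:p}
minimal pieces: {0:r}
ways to finish when only these pieces remain (= sum over removing one remaining piece with nothing left below it):
  1 left: {6}→1  {8}→1
  2 left: {6,8}→2  {7,8}→1
  3 left: {6,7,8}→3
  4 left: {4,6,7,8}→3  {5,6,7,8}→3
  5 left: {4,5,6,7,8}→6
  6 left: {3,4,5,6,7,8}→6
  7 left: {2,3,4,5,6,7,8}→6
  placing 0:r first → 6 extensions

6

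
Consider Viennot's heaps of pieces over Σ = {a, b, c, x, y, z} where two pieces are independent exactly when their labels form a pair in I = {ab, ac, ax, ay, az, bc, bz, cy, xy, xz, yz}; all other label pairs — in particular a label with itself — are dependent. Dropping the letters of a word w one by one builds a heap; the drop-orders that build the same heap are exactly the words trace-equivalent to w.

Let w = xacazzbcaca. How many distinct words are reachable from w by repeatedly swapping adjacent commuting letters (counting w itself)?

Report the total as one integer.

1980

drop 0:x onto floor
drop 1:a onto floor
drop 2:c onto {0:x}
drop 3:a onto {1:a}
drop 4:z onto {2:c}
drop 5:z onto {4:z}
drop 6:b onto {0:x}
drop 7:c onto {5:z}
drop 8:a onto {3:a}
drop 9:c onto {7:c}
drop 10:a onto {8:a}
ground layer = {0:x, 1:a}
drop-orders for the pieces not yet dropped (sum over which currently-grounded one goes next):
  1 to go: {6} 1  {9} 1  {10} 1
  2 to go: {6,9} 2  {6,10} 2  {7,9} 1  {8,10} 1  {9,10} 2
  3 to go: {3,8,10} 1  {5,7,9} 1  {6,7,9} 3  {6,8,10} 3  {6,9,10} 6  {7,9,10} 3  {8,9,10} 3
  4 to go: {1,3,8,10} 1  {3,6,8,10} 4  {3,8,9,10} 4  {4,5,7,9} 1  {5,6,7,9} 4  {5,7,9,10} 4  {6,7,9,10} 12  {6,8,9,10} 12  {7,8,9,10} 6
  5 to go: {1,3,6,8,10} 5  {1,3,8,9,10} 5  {2,4,5,7,9} 1  {3,6,8,9,10} 20  {3,7,8,9,10} 10  {4,5,6,7,9} 5  {4,5,7,9,10} 5  {5,6,7,9,10} 20  {5,7,8,9,10} 10  {6,7,8,9,10} 30
  6 to go: {1,3,6,8,9,10} 30  {1,3,7,8,9,10} 15  {2,4,5,6,7,9} 6  {2,4,5,7,9,10} 6  {3,5,7,8,9,10} 20  {3,6,7,8,9,10} 60  {4,5,6,7,9,10} 30  {4,5,7,8,9,10} 15  {5,6,7,8,9,10} 60
  7 to go: {0,2,4,5,6,7,9} 6  {1,3,5,7,8,9,10} 35  {1,3,6,7,8,9,10} 105  {2,4,5,6,7,9,10} 42  {2,4,5,7,8,9,10} 21  {3,4,5,7,8,9,10} 35  {3,5,6,7,8,9,10} 140  {4,5,6,7,8,9,10} 105
  8 to go: {0,2,4,5,6,7,9,10} 48  {1,3,4,5,7,8,9,10} 70  {1,3,5,6,7,8,9,10} 280  {2,3,4,5,7,8,9,10} 56  {2,4,5,6,7,8,9,10} 168  {3,4,5,6,7,8,9,10} 280
  9 to go: {0,2,4,5,6,7,8,9,10} 216  {1,2,3,4,5,7,8,9,10} 126  {1,3,4,5,6,7,8,9,10} 630  {2,3,4,5,6,7,8,9,10} 504
  if 0:x drops first: 1260 orders
  if 1:a drops first: 720 orders
heap linearizations: 1980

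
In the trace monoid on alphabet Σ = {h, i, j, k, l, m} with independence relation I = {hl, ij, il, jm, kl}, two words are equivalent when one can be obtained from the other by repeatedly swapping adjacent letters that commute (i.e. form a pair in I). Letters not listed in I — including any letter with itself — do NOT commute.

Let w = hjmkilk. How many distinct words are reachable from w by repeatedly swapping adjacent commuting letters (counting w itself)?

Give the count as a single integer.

8

drop 0:h onto floor
drop 1:j onto {0:h}
drop 2:m onto {0:h}
drop 3:k onto {1:j, 2:m}
drop 4:i onto {3:k}
drop 5:l onto {1:j, 2:m}
drop 6:k onto {4:i}
ground layer = {0:h}
drop-orders for the pieces not yet dropped (sum over which currently-grounded one goes next):
  1 to go: {5} 1  {6} 1
  2 to go: {4,6} 1  {5,6} 2
  3 to go: {3,4,6} 1  {4,5,6} 3
  4 to go: {3,4,5,6} 4
  5 to go: {1,3,4,5,6} 4  {2,3,4,5,6} 4
  if 0:h drops first: 8 orders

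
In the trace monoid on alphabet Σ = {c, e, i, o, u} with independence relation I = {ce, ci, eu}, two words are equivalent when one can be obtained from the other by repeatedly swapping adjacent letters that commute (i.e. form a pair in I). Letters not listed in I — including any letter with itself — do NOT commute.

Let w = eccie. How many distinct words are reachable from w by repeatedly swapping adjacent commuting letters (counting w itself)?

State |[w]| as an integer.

10

0(e) covers ∅
1(c) covers ∅
2(c) covers 1:c
3(i) covers 0:e
4(e) covers 3:i
floor of heap: 0:e, 1:c
completions by unplaced set U, small U first (add the entries for U minus each lowest piece of U):
  |U|=1: {2}:1  {4}:1
  |U|=2: {1,2}:1  {2,4}:2  {3,4}:1
  |U|=3: {0,3,4}:1  {1,2,4}:3  {2,3,4}:3
  start at 0(e): 6
  start at 1(c): 4
sum over floor = 10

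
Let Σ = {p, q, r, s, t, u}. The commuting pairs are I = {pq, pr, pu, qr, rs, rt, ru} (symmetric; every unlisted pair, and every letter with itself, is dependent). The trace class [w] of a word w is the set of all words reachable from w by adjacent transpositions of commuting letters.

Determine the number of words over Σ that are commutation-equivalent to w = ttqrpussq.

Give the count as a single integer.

27

piece 0:t — minimal
piece 1:t rests on {0:t}
piece 2:q rests on {1:t}
piece 3:r — minimal
piece 4:p rests on {1:t}
piece 5:u rests on {2:q}
piece 6:s rests on {4:p, 5:u}
piece 7:s rests on {6:s}
piece 8:q rests on {7:s}
minimal pieces: {0:t, 3:r}
ways to finish when only these pieces remain (= sum over removing one remaining piece with nothing left below it):
  1 left: {3}→1  {8}→1
  2 left: {3,8}→2  {7,8}→1
  3 left: {3,7,8}→3  {6,7,8}→1
  4 left: {3,6,7,8}→4  {4,6,7,8}→1  {5,6,7,8}→1
  5 left: {2,5,6,7,8}→1  {3,4,6,7,8}→5  {3,5,6,7,8}→5  {4,5,6,7,8}→2
  6 left: {2,3,5,6,7,8}→6  {2,4,5,6,7,8}→3  {3,4,5,6,7,8}→12
  7 left: {1,2,4,5,6,7,8}→3  {2,3,4,5,6,7,8}→21
  placing 0:t first → 24 extensions
  placing 3:r first → 3 extensions
total linear extensions = 27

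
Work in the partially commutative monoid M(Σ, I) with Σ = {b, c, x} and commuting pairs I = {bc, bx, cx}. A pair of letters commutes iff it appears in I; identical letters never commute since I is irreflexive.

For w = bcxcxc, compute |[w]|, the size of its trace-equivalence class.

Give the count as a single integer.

60

0(b) covers ∅
1(c) covers ∅
2(x) covers ∅
3(c) covers 1:c
4(x) covers 2:x
5(c) covers 3:c
floor of heap: 0:b, 1:c, 2:x
completions by unplaced set U, small U first (add the entries for U minus each lowest piece of U):
  |U|=1: {0}:1  {4}:1  {5}:1
  |U|=2: {0,4}:2  {0,5}:2  {2,4}:1  {3,5}:1  {4,5}:2
  |U|=3: {0,2,4}:3  {0,3,5}:3  {0,4,5}:6  {1,3,5}:1  {2,4,5}:3  {3,4,5}:3
  |U|=4: {0,1,3,5}:4  {0,2,4,5}:12  {0,3,4,5}:12  {1,3,4,5}:4  {2,3,4,5}:6
  start at 0(b): 10
  start at 1(c): 30
  start at 2(x): 20
sum over floor = 60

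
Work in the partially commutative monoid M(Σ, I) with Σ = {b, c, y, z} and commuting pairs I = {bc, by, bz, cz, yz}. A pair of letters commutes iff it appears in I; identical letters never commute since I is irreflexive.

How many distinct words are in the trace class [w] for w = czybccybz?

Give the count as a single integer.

0(c) covers ∅
1(z) covers ∅
2(y) covers 0:c
3(b) covers ∅
4(c) covers 2:y
5(c) covers 4:c
6(y) covers 5:c
7(b) covers 3:b
8(z) covers 1:z
floor of heap: 0:c, 1:z, 3:b
completions by unplaced set U, small U first (add the entries for U minus each lowest piece of U):
  |U|=1: {6}:1  {7}:1  {8}:1
  |U|=2: {1,8}:1  {3,7}:1  {5,6}:1  {6,7}:2  {6,8}:2  {7,8}:2
  |U|=3: {1,6,8}:3  {1,7,8}:3  {3,6,7}:3  {3,7,8}:3  {4,5,6}:1  {5,6,7}:3  {5,6,8}:3  {6,7,8}:6
  |U|=4: {1,3,7,8}:6  {1,5,6,8}:6  {1,6,7,8}:12  {2,4,5,6}:1  {3,5,6,7}:6  {3,6,7,8}:12  {4,5,6,7}:4  {4,5,6,8}:4  {5,6,7,8}:12
  |U|=5: {0,2,4,5,6}:1  {1,3,6,7,8}:30  {1,4,5,6,8}:10  {1,5,6,7,8}:30  {2,4,5,6,7}:5  {2,4,5,6,8}:5  {3,4,5,6,7}:10  {3,5,6,7,8}:30  {4,5,6,7,8}:20
  |U|=6: {0,2,4,5,6,7}:6  {0,2,4,5,6,8}:6  {1,2,4,5,6,8}:15  {1,3,5,6,7,8}:90  {1,4,5,6,7,8}:60  {2,3,4,5,6,7}:15  {2,4,5,6,7,8}:30  {3,4,5,6,7,8}:60
  |U|=7: {0,1,2,4,5,6,8}:21  {0,2,3,4,5,6,7}:21  {0,2,4,5,6,7,8}:42  {1,2,4,5,6,7,8}:105  {1,3,4,5,6,7,8}:210  {2,3,4,5,6,7,8}:105
  start at 0(c): 420
  start at 1(z): 168
  start at 3(b): 168
sum over floor = 756

756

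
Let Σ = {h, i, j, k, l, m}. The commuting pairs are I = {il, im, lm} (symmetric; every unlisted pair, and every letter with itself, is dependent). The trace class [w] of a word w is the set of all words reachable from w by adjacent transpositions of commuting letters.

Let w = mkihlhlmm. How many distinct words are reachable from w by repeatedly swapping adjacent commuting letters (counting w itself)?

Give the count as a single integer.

piece 0:m — minimal
piece 1:k rests on {0:m}
piece 2:i rests on {1:k}
piece 3:h rests on {2:i}
piece 4:l rests on {3:h}
piece 5:h rests on {4:l}
piece 6:l rests on {5:h}
piece 7:m rests on {5:h}
piece 8:m rests on {7:m}
minimal pieces: {0:m}
ways to finish when only these pieces remain (= sum over removing one remaining piece with nothing left below it):
  1 left: {6}→1  {8}→1
  2 left: {6,8}→2  {7,8}→1
  3 left: {6,7,8}→3
  4 left: {5,6,7,8}→3
  5 left: {4,5,6,7,8}→3
  6 left: {3,4,5,6,7,8}→3
  7 left: {2,3,4,5,6,7,8}→3
  placing 0:m first → 3 extensions

3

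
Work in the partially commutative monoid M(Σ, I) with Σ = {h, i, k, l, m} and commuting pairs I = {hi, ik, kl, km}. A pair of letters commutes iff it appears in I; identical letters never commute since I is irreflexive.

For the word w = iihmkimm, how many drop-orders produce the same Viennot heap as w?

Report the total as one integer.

18

drop 0:i onto floor
drop 1:i onto {0:i}
drop 2:h onto floor
drop 3:m onto {1:i, 2:h}
drop 4:k onto {2:h}
drop 5:i onto {3:m}
drop 6:m onto {5:i}
drop 7:m onto {6:m}
ground layer = {0:i, 2:h}
drop-orders for the pieces not yet dropped (sum over which currently-grounded one goes next):
  1 to go: {4} 1  {7} 1
  2 to go: {4,7} 2  {6,7} 1
  3 to go: {4,6,7} 3  {5,6,7} 1
  4 to go: {3,5,6,7} 1  {4,5,6,7} 4
  5 to go: {1,3,5,6,7} 1  {3,4,5,6,7} 5
  6 to go: {0,1,3,5,6,7} 1  {1,3,4,5,6,7} 6  {2,3,4,5,6,7} 5
  if 0:i drops first: 11 orders
  if 2:h drops first: 7 orders
heap linearizations: 18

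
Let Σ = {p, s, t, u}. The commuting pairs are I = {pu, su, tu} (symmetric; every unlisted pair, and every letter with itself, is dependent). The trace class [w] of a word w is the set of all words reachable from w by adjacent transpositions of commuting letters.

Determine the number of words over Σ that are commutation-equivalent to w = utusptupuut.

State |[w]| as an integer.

piece 0:u — minimal
piece 1:t — minimal
piece 2:u rests on {0:u}
piece 3:s rests on {1:t}
piece 4:p rests on {3:s}
piece 5:t rests on {4:p}
piece 6:u rests on {2:u}
piece 7:p rests on {5:t}
piece 8:u rests on {6:u}
piece 9:u rests on {8:u}
piece 10:t rests on {7:p}
minimal pieces: {0:u, 1:t}
ways to finish when only these pieces remain (= sum over removing one remaining piece with nothing left below it):
  1 left: {9}→1  {10}→1
  2 left: {7,10}→1  {8,9}→1  {9,10}→2
  3 left: {5,7,10}→1  {6,8,9}→1  {7,9,10}→3  {8,9,10}→3
  4 left: {2,6,8,9}→1  {4,5,7,10}→1  {5,7,9,10}→4  {6,8,9,10}→4  {7,8,9,10}→6
  5 left: {0,2,6,8,9}→1  {2,6,8,9,10}→5  {3,4,5,7,10}→1  {4,5,7,9,10}→5  {5,7,8,9,10}→10  {6,7,8,9,10}→10
  6 left: {0,2,6,8,9,10}→6  {1,3,4,5,7,10}→1  {2,6,7,8,9,10}→15  {3,4,5,7,9,10}→6  {4,5,7,8,9,10}→15  {5,6,7,8,9,10}→20
  7 left: {0,2,6,7,8,9,10}→21  {1,3,4,5,7,9,10}→7  {2,5,6,7,8,9,10}→35  {3,4,5,7,8,9,10}→21  {4,5,6,7,8,9,10}→35
  8 left: {0,2,5,6,7,8,9,10}→56  {1,3,4,5,7,8,9,10}→28  {2,4,5,6,7,8,9,10}→70  {3,4,5,6,7,8,9,10}→56
  9 left: {0,2,4,5,6,7,8,9,10}→126  {1,3,4,5,6,7,8,9,10}→84  {2,3,4,5,6,7,8,9,10}→126
  placing 0:u first → 210 extensions
  placing 1:t first → 252 extensions
total linear extensions = 462

462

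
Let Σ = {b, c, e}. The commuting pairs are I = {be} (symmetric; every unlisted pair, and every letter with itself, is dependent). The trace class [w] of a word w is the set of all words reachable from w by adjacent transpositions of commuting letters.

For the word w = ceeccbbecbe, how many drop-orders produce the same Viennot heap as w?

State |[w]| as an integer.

6

drop 0:c onto floor
drop 1:e onto {0:c}
drop 2:e onto {1:e}
drop 3:c onto {2:e}
drop 4:c onto {3:c}
drop 5:b onto {4:c}
drop 6:b onto {5:b}
drop 7:e onto {4:c}
drop 8:c onto {6:b, 7:e}
drop 9:b onto {8:c}
drop 10:e onto {8:c}
ground layer = {0:c}
drop-orders for the pieces not yet dropped (sum over which currently-grounded one goes next):
  1 to go: {9} 1  {10} 1
  2 to go: {9,10} 2
  3 to go: {8,9,10} 2
  4 to go: {6,8,9,10} 2  {7,8,9,10} 2
  5 to go: {5,6,8,9,10} 2  {6,7,8,9,10} 4
  6 to go: {5,6,7,8,9,10} 6
  7 to go: {4,5,6,7,8,9,10} 6
  8 to go: {3,4,5,6,7,8,9,10} 6
  9 to go: {2,3,4,5,6,7,8,9,10} 6
  if 0:c drops first: 6 orders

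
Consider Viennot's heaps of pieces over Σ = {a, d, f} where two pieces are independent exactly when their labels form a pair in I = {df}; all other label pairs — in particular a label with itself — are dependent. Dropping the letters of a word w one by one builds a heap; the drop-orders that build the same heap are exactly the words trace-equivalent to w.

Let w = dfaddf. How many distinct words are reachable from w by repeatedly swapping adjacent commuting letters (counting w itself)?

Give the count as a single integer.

0(d) covers ∅
1(f) covers ∅
2(a) covers 0:d, 1:f
3(d) covers 2:a
4(d) covers 3:d
5(f) covers 2:a
floor of heap: 0:d, 1:f
completions by unplaced set U, small U first (add the entries for U minus each lowest piece of U):
  |U|=1: {4}:1  {5}:1
  |U|=2: {3,4}:1  {4,5}:2
  |U|=3: {3,4,5}:3
  |U|=4: {2,3,4,5}:3
  start at 0(d): 3
  start at 1(f): 3
sum over floor = 6

6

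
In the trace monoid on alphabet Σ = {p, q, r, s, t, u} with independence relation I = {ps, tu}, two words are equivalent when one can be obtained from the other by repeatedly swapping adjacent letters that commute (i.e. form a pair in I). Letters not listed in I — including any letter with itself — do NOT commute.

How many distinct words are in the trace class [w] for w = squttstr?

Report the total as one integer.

3

piece 0:s — minimal
piece 1:q rests on {0:s}
piece 2:u rests on {1:q}
piece 3:t rests on {1:q}
piece 4:t rests on {3:t}
piece 5:s rests on {2:u, 4:t}
piece 6:t rests on {5:s}
piece 7:r rests on {6:t}
minimal pieces: {0:s}
ways to finish when only these pieces remain (= sum over removing one remaining piece with nothing left below it):
  1 left: {7}→1
  2 left: {6,7}→1
  3 left: {5,6,7}→1
  4 left: {2,5,6,7}→1  {4,5,6,7}→1
  5 left: {2,4,5,6,7}→2  {3,4,5,6,7}→1
  6 left: {2,3,4,5,6,7}→3
  placing 0:s first → 3 extensions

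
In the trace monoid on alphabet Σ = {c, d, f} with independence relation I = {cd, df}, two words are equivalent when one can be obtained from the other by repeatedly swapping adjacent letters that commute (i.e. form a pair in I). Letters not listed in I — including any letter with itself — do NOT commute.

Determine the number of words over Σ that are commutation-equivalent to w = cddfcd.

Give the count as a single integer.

drop 0:c onto floor
drop 1:d onto floor
drop 2:d onto {1:d}
drop 3:f onto {0:c}
drop 4:c onto {3:f}
drop 5:d onto {2:d}
ground layer = {0:c, 1:d}
drop-orders for the pieces not yet dropped (sum over which currently-grounded one goes next):
  1 to go: {4} 1  {5} 1
  2 to go: {2,5} 1  {3,4} 1  {4,5} 2
  3 to go: {0,3,4} 1  {1,2,5} 1  {2,4,5} 3  {3,4,5} 3
  4 to go: {0,3,4,5} 4  {1,2,4,5} 4  {2,3,4,5} 6
  if 0:c drops first: 10 orders
  if 1:d drops first: 10 orders
heap linearizations: 20

20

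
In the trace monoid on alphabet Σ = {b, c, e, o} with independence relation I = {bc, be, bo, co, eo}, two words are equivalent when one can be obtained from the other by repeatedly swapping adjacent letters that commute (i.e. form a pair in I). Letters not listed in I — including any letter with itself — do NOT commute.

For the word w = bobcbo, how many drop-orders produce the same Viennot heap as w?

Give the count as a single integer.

60

drop 0:b onto floor
drop 1:o onto floor
drop 2:b onto {0:b}
drop 3:c onto floor
drop 4:b onto {2:b}
drop 5:o onto {1:o}
ground layer = {0:b, 1:o, 3:c}
drop-orders for the pieces not yet dropped (sum over which currently-grounded one goes next):
  1 to go: {3} 1  {4} 1  {5} 1
  2 to go: {1,5} 1  {2,4} 1  {3,4} 2  {3,5} 2  {4,5} 2
  3 to go: {0,2,4} 1  {1,3,5} 3  {1,4,5} 3  {2,3,4} 3  {2,4,5} 3  {3,4,5} 6
  4 to go: {0,2,3,4} 4  {0,2,4,5} 4  {1,2,4,5} 6  {1,3,4,5} 12  {2,3,4,5} 12
  if 0:b drops first: 30 orders
  if 1:o drops first: 20 orders
  if 3:c drops first: 10 orders
heap linearizations: 60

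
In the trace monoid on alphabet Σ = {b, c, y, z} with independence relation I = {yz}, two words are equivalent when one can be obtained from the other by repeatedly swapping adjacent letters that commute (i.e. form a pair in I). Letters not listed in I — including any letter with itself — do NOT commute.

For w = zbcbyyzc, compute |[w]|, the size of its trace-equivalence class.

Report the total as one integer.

3

0(z) covers ∅
1(b) covers 0:z
2(c) covers 1:b
3(b) covers 2:c
4(y) covers 3:b
5(y) covers 4:y
6(z) covers 3:b
7(c) covers 5:y, 6:z
floor of heap: 0:z
completions by unplaced set U, small U first (add the entries for U minus each lowest piece of U):
  |U|=1: {7}:1
  |U|=2: {5,7}:1  {6,7}:1
  |U|=3: {4,5,7}:1  {5,6,7}:2
  |U|=4: {4,5,6,7}:3
  |U|=5: {3,4,5,6,7}:3
  |U|=6: {2,3,4,5,6,7}:3
  start at 0(z): 3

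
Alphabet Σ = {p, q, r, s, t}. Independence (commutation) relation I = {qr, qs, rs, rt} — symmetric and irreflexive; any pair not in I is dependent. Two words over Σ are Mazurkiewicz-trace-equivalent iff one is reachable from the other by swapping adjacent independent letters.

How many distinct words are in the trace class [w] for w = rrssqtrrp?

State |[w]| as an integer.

piece 0:r — minimal
piece 1:r rests on {0:r}
piece 2:s — minimal
piece 3:s rests on {2:s}
piece 4:q — minimal
piece 5:t rests on {3:s, 4:q}
piece 6:r rests on {1:r}
piece 7:r rests on {6:r}
piece 8:p rests on {5:t, 7:r}
minimal pieces: {0:r, 2:s, 4:q}
ways to finish when only these pieces remain (= sum over removing one remaining piece with nothing left below it):
  1 left: {8}→1
  2 left: {5,8}→1  {7,8}→1
  3 left: {3,5,8}→1  {4,5,8}→1  {5,7,8}→2  {6,7,8}→1
  4 left: {1,6,7,8}→1  {2,3,5,8}→1  {3,4,5,8}→2  {3,5,7,8}→3  {4,5,7,8}→3  {5,6,7,8}→3
  5 left: {0,1,6,7,8}→1  {1,5,6,7,8}→4  {2,3,4,5,8}→3  {2,3,5,7,8}→4  {3,4,5,7,8}→8  {3,5,6,7,8}→6  {4,5,6,7,8}→6
  6 left: {0,1,5,6,7,8}→5  {1,3,5,6,7,8}→10  {1,4,5,6,7,8}→10  {2,3,4,5,7,8}→15  {2,3,5,6,7,8}→10  {3,4,5,6,7,8}→20
  7 left: {0,1,3,5,6,7,8}→15  {0,1,4,5,6,7,8}→15  {1,2,3,5,6,7,8}→20  {1,3,4,5,6,7,8}→40  {2,3,4,5,6,7,8}→45
  placing 0:r first → 105 extensions
  placing 2:s first → 70 extensions
  placing 4:q first → 35 extensions
total linear extensions = 210

210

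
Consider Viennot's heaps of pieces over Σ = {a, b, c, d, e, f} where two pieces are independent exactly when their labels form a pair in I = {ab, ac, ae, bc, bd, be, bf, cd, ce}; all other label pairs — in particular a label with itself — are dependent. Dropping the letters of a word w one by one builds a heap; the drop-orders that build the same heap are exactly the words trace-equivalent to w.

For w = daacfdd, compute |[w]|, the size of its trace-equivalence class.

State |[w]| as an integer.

#0=d has no predecessor
#1=a depends on [0:d]
#2=a depends on [1:a]
#3=c has no predecessor
#4=f depends on [2:a, 3:c]
#5=d depends on [4:f]
#6=d depends on [5:d]
sources: [0:d, 3:c]
N(rest) = Σ N(rest − s) over sources s of rest; N(one piece) = 1:
  size 1 → [6]=1
  size 2 → [5,6]=1
  size 3 → [4,5,6]=1
  size 4 → [2,4,5,6]=1  [3,4,5,6]=1
  size 5 → [1,2,4,5,6]=1  [2,3,4,5,6]=2
  first=0(d) contributes 3
  first=3(c) contributes 1
|[w]| = 4

4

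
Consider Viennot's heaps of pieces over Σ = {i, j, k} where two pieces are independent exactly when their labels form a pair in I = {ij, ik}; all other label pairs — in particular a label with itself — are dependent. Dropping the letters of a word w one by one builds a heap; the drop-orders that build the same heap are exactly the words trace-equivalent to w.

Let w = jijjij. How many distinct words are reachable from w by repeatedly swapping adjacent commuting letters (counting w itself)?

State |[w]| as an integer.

#0=j has no predecessor
#1=i has no predecessor
#2=j depends on [0:j]
#3=j depends on [2:j]
#4=i depends on [1:i]
#5=j depends on [3:j]
sources: [0:j, 1:i]
N(rest) = Σ N(rest − s) over sources s of rest; N(one piece) = 1:
  size 1 → [4]=1  [5]=1
  size 2 → [1,4]=1  [3,5]=1  [4,5]=2
  size 3 → [1,4,5]=3  [2,3,5]=1  [3,4,5]=3
  size 4 → [0,2,3,5]=1  [1,3,4,5]=6  [2,3,4,5]=4
  first=0(j) contributes 10
  first=1(i) contributes 5
|[w]| = 15

15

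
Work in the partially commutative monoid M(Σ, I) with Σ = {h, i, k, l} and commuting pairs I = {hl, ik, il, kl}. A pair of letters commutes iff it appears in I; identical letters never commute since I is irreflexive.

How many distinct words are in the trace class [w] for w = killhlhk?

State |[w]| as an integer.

0(k) covers ∅
1(i) covers ∅
2(l) covers ∅
3(l) covers 2:l
4(h) covers 0:k, 1:i
5(l) covers 3:l
6(h) covers 4:h
7(k) covers 6:h
floor of heap: 0:k, 1:i, 2:l
completions by unplaced set U, small U first (add the entries for U minus each lowest piece of U):
  |U|=1: {5}:1  {7}:1
  |U|=2: {3,5}:1  {5,7}:2  {6,7}:1
  |U|=3: {2,3,5}:1  {3,5,7}:3  {4,6,7}:1  {5,6,7}:3
  |U|=4: {0,4,6,7}:1  {1,4,6,7}:1  {2,3,5,7}:4  {3,5,6,7}:6  {4,5,6,7}:4
  |U|=5: {0,1,4,6,7}:2  {0,4,5,6,7}:5  {1,4,5,6,7}:5  {2,3,5,6,7}:10  {3,4,5,6,7}:10
  |U|=6: {0,1,4,5,6,7}:12  {0,3,4,5,6,7}:15  {1,3,4,5,6,7}:15  {2,3,4,5,6,7}:20
  start at 0(k): 35
  start at 1(i): 35
  start at 2(l): 42
sum over floor = 112

112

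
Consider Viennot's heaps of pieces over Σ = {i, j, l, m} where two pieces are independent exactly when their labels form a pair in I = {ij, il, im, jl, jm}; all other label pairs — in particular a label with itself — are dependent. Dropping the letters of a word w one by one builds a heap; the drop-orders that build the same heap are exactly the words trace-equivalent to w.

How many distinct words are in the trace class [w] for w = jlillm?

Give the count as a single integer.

#0=j has no predecessor
#1=l has no predecessor
#2=i has no predecessor
#3=l depends on [1:l]
#4=l depends on [3:l]
#5=m depends on [4:l]
sources: [0:j, 1:l, 2:i]
N(rest) = Σ N(rest − s) over sources s of rest; N(one piece) = 1:
  size 1 → [0]=1  [2]=1  [5]=1
  size 2 → [0,2]=2  [0,5]=2  [2,5]=2  [4,5]=1
  size 3 → [0,2,5]=6  [0,4,5]=3  [2,4,5]=3  [3,4,5]=1
  size 4 → [0,2,4,5]=12  [0,3,4,5]=4  [1,3,4,5]=1  [2,3,4,5]=4
  first=0(j) contributes 5
  first=1(l) contributes 20
  first=2(i) contributes 5
|[w]| = 30

30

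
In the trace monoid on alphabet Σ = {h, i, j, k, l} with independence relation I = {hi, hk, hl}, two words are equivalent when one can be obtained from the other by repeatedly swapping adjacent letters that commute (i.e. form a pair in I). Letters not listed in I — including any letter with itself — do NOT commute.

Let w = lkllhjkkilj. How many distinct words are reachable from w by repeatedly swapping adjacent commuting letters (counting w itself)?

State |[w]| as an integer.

5

#0=l has no predecessor
#1=k depends on [0:l]
#2=l depends on [1:k]
#3=l depends on [2:l]
#4=h has no predecessor
#5=j depends on [3:l, 4:h]
#6=k depends on [5:j]
#7=k depends on [6:k]
#8=i depends on [7:k]
#9=l depends on [8:i]
#10=j depends on [9:l]
sources: [0:l, 4:h]
N(rest) = Σ N(rest − s) over sources s of rest; N(one piece) = 1:
  size 1 → [10]=1
  size 2 → [9,10]=1
  size 3 → [8,9,10]=1
  size 4 → [7,8,9,10]=1
  size 5 → [6,7,8,9,10]=1
  size 6 → [5,6,7,8,9,10]=1
  size 7 → [3,5,6,7,8,9,10]=1  [4,5,6,7,8,9,10]=1
  size 8 → [2,3,5,6,7,8,9,10]=1  [3,4,5,6,7,8,9,10]=2
  size 9 → [1,2,3,5,6,7,8,9,10]=1  [2,3,4,5,6,7,8,9,10]=3
  first=0(l) contributes 4
  first=4(h) contributes 1
|[w]| = 5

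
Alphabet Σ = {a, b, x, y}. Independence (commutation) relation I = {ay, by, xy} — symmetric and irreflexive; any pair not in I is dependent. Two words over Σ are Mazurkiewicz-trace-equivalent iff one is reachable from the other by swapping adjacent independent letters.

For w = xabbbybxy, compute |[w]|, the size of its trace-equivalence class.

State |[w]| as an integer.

drop 0:x onto floor
drop 1:a onto {0:x}
drop 2:b onto {1:a}
drop 3:b onto {2:b}
drop 4:b onto {3:b}
drop 5:y onto floor
drop 6:b onto {4:b}
drop 7:x onto {6:b}
drop 8:y onto {5:y}
ground layer = {0:x, 5:y}
drop-orders for the pieces not yet dropped (sum over which currently-grounded one goes next):
  1 to go: {7} 1  {8} 1
  2 to go: {5,8} 1  {6,7} 1  {7,8} 2
  3 to go: {4,6,7} 1  {5,7,8} 3  {6,7,8} 3
  4 to go: {3,4,6,7} 1  {4,6,7,8} 4  {5,6,7,8} 6
  5 to go: {2,3,4,6,7} 1  {3,4,6,7,8} 5  {4,5,6,7,8} 10
  6 to go: {1,2,3,4,6,7} 1  {2,3,4,6,7,8} 6  {3,4,5,6,7,8} 15
  7 to go: {0,1,2,3,4,6,7} 1  {1,2,3,4,6,7,8} 7  {2,3,4,5,6,7,8} 21
  if 0:x drops first: 28 orders
  if 5:y drops first: 8 orders
heap linearizations: 36

36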